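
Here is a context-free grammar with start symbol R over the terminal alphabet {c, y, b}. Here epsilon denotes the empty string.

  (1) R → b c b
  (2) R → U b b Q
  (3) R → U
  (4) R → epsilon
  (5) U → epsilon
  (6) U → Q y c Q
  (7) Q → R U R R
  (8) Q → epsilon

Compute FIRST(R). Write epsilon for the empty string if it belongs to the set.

FIRST(R) = {epsilon, b, y}  (via U b b Q, U)
FIRST(U) = {epsilon, b, y}  (via Q y c Q)
FIRST(Q) = {epsilon, b, y}  (via R U R R)

{epsilon, b, y}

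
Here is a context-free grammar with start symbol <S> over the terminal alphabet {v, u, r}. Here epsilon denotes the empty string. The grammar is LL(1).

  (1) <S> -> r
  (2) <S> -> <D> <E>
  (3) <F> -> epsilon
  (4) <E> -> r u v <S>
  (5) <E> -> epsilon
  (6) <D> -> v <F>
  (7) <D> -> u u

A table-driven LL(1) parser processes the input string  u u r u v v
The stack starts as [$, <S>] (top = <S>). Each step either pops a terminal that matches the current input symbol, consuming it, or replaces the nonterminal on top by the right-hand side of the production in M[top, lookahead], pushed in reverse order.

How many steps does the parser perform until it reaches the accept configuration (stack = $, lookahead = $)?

step 1: stack=$ <S>  input=u u r u v v $  — expand <S> -> <D> <E>
step 2: stack=$ <E> <D>  input=u u r u v v $  — expand <D> -> u u
step 3: stack=$ <E> u u  input=u u r u v v $  — match u
step 4: stack=$ <E> u  input=u r u v v $  — match u
step 5: stack=$ <E>  input=r u v v $  — expand <E> -> r u v <S>
step 6: stack=$ <S> v u r  input=r u v v $  — match r
step 7: stack=$ <S> v u  input=u v v $  — match u
step 8: stack=$ <S> v  input=v v $  — match v
step 9: stack=$ <S>  input=v $  — expand <S> -> <D> <E>
step 10: stack=$ <E> <D>  input=v $  — expand <D> -> v <F>
step 11: stack=$ <E> <F> v  input=v $  — match v
step 12: stack=$ <E> <F>  input=$  — expand <F> -> epsilon
step 13: stack=$ <E>  input=$  — expand <E> -> epsilon
Accept reached after 13 steps.

13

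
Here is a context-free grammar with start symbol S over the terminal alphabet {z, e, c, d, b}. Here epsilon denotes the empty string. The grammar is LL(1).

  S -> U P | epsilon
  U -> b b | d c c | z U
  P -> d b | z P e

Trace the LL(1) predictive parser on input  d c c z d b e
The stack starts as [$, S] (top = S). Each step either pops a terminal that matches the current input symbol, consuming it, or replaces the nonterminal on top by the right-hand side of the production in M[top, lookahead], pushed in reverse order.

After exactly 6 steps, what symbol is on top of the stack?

     Stack      Input            Action
  1  $ S        d c c z d b e $  expand S -> U P
  2  $ P U      d c c z d b e $  expand U -> d c c
  3  $ P c c d  d c c z d b e $  match d
  4  $ P c c    c c z d b e $    match c
  5  $ P c      c z d b e $      match c
  6  $ P        z d b e $        expand P -> z P e
Stack after step 6: $ e P z (top = z).

z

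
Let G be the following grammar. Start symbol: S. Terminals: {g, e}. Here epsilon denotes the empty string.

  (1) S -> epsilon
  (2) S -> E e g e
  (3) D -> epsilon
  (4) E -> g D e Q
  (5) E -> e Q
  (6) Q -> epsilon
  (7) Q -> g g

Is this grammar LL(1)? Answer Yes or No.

FIRST(S) = {epsilon, e, g}
FIRST(D) = {epsilon}
FIRST(E) = {e, g}
FIRST(Q) = {epsilon, g}
FOLLOW(S) = {$}
FOLLOW(D) = {e}
FOLLOW(E) = {e}
FOLLOW(Q) = {e}
Each cell of M receives at most one production.

Yes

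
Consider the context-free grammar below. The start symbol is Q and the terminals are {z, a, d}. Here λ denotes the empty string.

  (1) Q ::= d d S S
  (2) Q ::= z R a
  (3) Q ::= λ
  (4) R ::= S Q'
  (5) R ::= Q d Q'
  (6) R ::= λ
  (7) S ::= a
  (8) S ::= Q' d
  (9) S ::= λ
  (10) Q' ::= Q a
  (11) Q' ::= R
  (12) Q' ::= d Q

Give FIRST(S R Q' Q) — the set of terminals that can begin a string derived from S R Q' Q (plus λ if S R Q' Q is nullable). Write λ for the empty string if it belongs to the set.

FIRST(Q): from Q::=d d S S we get {d}; from Q::=z R a we get {z}; from Q::=λ we get {λ}. So FIRST(Q) = {λ, d, z}.
FIRST(R): from R::=S Q' we get {λ, a, d, z}; from R::=Q d Q' we get {d, z}; from R::=λ we get {λ}. So FIRST(R) = {λ, a, d, z}.
FIRST(Q'): from Q'::=Q a we get {a, d, z}; from Q'::=R we get {λ, a, d, z}; from Q'::=d Q we get {d}. So FIRST(Q') = {λ, a, d, z}.
FIRST(S): from S::=a we get {a}; from S::=Q' d we get {a, d, z}; from S::=λ we get {λ}. So FIRST(S) = {λ, a, d, z}.
FIRST(S R Q' Q): take FIRST of each symbol in turn, carrying on past any symbol whose FIRST contains λ; result {λ, a, d, z}.

{λ, a, d, z}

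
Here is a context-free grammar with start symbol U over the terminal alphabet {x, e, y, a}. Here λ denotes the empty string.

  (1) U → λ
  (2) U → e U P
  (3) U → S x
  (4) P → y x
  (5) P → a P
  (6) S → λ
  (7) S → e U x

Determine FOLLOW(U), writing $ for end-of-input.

{$, a, x, y}

FIRST(P) = {a, y}
FIRST(S) = {λ, e}
FIRST(U) = {λ, e, x}  (via S x)
FOLLOW(U) includes $ since U is the start symbol.
FOLLOW(U): in U→e U P, U is followed by P with FIRST {a, y}; in S→e U x, U is followed by x with FIRST {x}. Thus FOLLOW(U) = {$, a, x, y}.
FOLLOW(P): in U→e U P, the suffix after P is empty, so FOLLOW(P) ⊇ FOLLOW(U) = {$, a, x, y}; in P→a P, the suffix after P is empty (adds nothing new). Thus FOLLOW(P) = {$, a, x, y}.
FOLLOW(S): in U→S x, S is followed by x with FIRST {x}. Thus FOLLOW(S) = {x}.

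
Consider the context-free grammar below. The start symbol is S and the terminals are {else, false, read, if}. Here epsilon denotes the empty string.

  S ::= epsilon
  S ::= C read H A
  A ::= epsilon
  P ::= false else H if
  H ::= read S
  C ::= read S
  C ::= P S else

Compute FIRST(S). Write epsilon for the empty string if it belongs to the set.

{epsilon, false, read}

FIRST(A) = {epsilon}
FIRST(P) = {false}
FIRST(H) = {read}
FIRST(C) = {false, read}  (via P S else)
FIRST(S) = {epsilon, false, read}  (via C read H A)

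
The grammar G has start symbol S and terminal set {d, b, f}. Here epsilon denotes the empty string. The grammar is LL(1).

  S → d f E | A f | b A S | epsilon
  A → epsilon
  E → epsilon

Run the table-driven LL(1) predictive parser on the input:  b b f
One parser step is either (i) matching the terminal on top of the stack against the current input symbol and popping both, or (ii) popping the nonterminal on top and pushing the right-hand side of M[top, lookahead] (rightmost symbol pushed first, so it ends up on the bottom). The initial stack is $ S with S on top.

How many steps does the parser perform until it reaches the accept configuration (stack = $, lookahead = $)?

9

     Stack    Input    Action
  1  $ S      b b f $  expand S → b A S
  2  $ S A b  b b f $  match b
  3  $ S A    b f $    expand A → epsilon
  4  $ S      b f $    expand S → b A S
  5  $ S A b  b f $    match b
  6  $ S A    f $      expand A → epsilon
  7  $ S      f $      expand S → A f
  8  $ f A    f $      expand A → epsilon
  9  $ f      f $      match f
Accept reached after 9 steps.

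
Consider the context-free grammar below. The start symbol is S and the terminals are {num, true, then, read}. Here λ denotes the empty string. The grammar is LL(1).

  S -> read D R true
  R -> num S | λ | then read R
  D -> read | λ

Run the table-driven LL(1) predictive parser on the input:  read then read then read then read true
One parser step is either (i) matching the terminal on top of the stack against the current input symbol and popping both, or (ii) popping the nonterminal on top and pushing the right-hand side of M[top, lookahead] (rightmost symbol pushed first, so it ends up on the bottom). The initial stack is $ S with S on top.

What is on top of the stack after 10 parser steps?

then

      Stack               Input                                      Action
   1  $ S                 read then read then read then read true $  expand S -> read D R true
   2  $ true R D read     read then read then read then read true $  match read
   3  $ true R D          then read then read then read true $       expand D -> λ
   4  $ true R            then read then read then read true $       expand R -> then read R
   5  $ true R read then  then read then read then read true $       match then
   6  $ true R read       read then read then read true $            match read
   7  $ true R            then read then read true $                 expand R -> then read R
   8  $ true R read then  then read then read true $                 match then
   9  $ true R read       read then read true $                      match read
  10  $ true R            then read true $                           expand R -> then read R
Stack after step 10: $ true R read then (top = then).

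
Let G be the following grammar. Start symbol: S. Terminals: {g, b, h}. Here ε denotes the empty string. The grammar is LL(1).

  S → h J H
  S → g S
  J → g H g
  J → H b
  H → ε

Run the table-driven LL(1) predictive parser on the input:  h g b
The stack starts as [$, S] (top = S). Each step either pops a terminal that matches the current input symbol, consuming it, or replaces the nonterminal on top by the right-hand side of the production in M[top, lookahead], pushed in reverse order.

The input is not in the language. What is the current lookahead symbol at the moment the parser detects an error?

step 1: stack=$ S  input=h g b $  — expand S → h J H
step 2: stack=$ H J h  input=h g b $  — match h
step 3: stack=$ H J  input=g b $  — expand J → g H g
step 4: stack=$ H g H g  input=g b $  — match g
step 5: stack=$ H g H  input=b $  — expand H → ε
step 6: stack=$ H g  input=b $  — error: top is terminal g but lookahead is b

b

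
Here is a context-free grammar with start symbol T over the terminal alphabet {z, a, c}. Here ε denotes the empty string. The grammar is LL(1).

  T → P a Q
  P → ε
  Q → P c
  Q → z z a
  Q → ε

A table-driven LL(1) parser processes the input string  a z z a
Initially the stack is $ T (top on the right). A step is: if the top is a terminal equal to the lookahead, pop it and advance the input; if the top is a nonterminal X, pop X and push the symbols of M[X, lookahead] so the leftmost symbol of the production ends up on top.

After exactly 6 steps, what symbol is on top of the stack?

a

     Stack    Input      Action
  1  $ T      a z z a $  expand T → P a Q
  2  $ Q a P  a z z a $  expand P → ε
  3  $ Q a    a z z a $  match a
  4  $ Q      z z a $    expand Q → z z a
  5  $ a z z  z z a $    match z
  6  $ a z    z a $      match z
Stack after step 6: $ a (top = a).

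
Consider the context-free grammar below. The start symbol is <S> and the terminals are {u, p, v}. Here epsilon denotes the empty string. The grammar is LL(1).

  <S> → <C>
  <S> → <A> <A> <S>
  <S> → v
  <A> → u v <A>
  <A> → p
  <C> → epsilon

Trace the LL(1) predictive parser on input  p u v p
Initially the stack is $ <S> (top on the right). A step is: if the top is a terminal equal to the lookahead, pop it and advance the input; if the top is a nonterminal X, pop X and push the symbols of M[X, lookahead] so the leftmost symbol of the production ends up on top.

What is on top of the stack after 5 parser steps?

step 1: stack=$ <S>  input=p u v p $  — expand <S> → <A> <A> <S>
step 2: stack=$ <S> <A> <A>  input=p u v p $  — expand <A> → p
step 3: stack=$ <S> <A> p  input=p u v p $  — match p
step 4: stack=$ <S> <A>  input=u v p $  — expand <A> → u v <A>
step 5: stack=$ <S> <A> v u  input=u v p $  — match u
Stack after step 5: $ <S> <A> v (top = v).

v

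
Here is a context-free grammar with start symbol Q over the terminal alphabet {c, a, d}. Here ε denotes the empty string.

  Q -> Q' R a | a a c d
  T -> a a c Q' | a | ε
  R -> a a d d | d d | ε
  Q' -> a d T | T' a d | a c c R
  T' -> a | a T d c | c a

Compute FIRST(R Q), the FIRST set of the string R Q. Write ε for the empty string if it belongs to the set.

{a, c, d}

FIRST(T) = {ε, a}
FIRST(R) = {ε, a, d}
FIRST(T') = {a, c}
FIRST(Q') = {a, c}  (via T' a d)
FIRST(Q) = {a, c}  (via Q' R a)
FIRST(R Q): take FIRST of each symbol in turn, carrying on past any symbol whose FIRST contains ε; result {a, c, d}.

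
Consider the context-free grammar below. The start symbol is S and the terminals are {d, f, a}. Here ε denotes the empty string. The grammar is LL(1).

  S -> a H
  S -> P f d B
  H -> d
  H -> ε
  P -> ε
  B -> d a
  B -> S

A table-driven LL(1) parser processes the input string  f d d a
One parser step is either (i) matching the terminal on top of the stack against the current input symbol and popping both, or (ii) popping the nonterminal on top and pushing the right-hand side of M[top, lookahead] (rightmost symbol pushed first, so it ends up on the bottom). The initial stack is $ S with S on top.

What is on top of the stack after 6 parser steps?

     Stack      Input      Action
  1  $ S        f d d a $  expand S -> P f d B
  2  $ B d f P  f d d a $  expand P -> ε
  3  $ B d f    f d d a $  match f
  4  $ B d      d d a $    match d
  5  $ B        d a $      expand B -> d a
  6  $ a d      d a $      match d
Stack after step 6: $ a (top = a).

a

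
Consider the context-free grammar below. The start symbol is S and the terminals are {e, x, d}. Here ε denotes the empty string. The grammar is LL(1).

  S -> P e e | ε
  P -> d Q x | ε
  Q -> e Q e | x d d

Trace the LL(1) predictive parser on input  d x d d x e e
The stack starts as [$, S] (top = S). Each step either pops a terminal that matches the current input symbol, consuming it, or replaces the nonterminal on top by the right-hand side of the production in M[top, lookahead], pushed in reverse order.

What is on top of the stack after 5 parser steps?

d

step 1: stack=$ S  input=d x d d x e e $  — expand S -> P e e
step 2: stack=$ e e P  input=d x d d x e e $  — expand P -> d Q x
step 3: stack=$ e e x Q d  input=d x d d x e e $  — match d
step 4: stack=$ e e x Q  input=x d d x e e $  — expand Q -> x d d
step 5: stack=$ e e x d d x  input=x d d x e e $  — match x
Stack after step 5: $ e e x d d (top = d).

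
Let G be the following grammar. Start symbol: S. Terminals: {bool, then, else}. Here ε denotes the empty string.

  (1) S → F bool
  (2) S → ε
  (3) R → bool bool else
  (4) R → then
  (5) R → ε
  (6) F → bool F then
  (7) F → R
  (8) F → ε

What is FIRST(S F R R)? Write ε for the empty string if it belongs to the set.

FIRST(R): from R→bool bool else we get {bool}; from R→then we get {then}; from R→ε we get {ε}. So FIRST(R) = {ε, bool, then}.
FIRST(F): from F→bool F then we get {bool}; from F→R we get {ε, bool, then}; from F→ε we get {ε}. So FIRST(F) = {ε, bool, then}.
FIRST(S): from S→F bool we get {bool, then}; from S→ε we get {ε}. So FIRST(S) = {ε, bool, then}.
FIRST(S F R R): take FIRST of each symbol in turn, carrying on past any symbol whose FIRST contains ε; result {ε, bool, then}.

{ε, bool, then}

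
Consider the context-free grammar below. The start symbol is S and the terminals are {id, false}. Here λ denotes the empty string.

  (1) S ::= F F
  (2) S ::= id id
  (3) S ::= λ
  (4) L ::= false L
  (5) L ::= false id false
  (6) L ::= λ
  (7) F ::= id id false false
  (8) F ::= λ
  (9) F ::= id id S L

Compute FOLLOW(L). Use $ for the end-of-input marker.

{$, false, id}

FIRST(L): from L::=false L we get {false}; from L::=false id false we get {false}; from L::=λ we get {λ}. So FIRST(L) = {λ, false}.
FIRST(F): from F::=id id false false we get {id}; from F::=λ we get {λ}; from F::=id id S L we get {id}. So FIRST(F) = {λ, id}.
FIRST(S): from S::=F F we get {λ, id}; from S::=id id we get {id}; from S::=λ we get {λ}. So FIRST(S) = {λ, id}.
FOLLOW(S) includes $ since S is the start symbol.
FOLLOW(S): in F::=id id S L, S is followed by L with FIRST {λ, false}; in F::=id id S L, the suffix after S is nullable, so FOLLOW(S) ⊇ FOLLOW(F) = {$, false, id}. Thus FOLLOW(S) = {$, false, id}.
FOLLOW(F): in S::=F F (occurrence 1), F is followed by F with FIRST {λ, id}; in S::=F F (occurrence 1), the suffix after F is nullable, so FOLLOW(F) ⊇ FOLLOW(S) = {$, false, id}; in S::=F F (occurrence 2), the suffix after F is empty, so FOLLOW(F) ⊇ FOLLOW(S) = {$, false, id}. Thus FOLLOW(F) = {$, false, id}.
FOLLOW(L): in L::=false L, the suffix after L is empty (adds nothing new); in F::=id id S L, the suffix after L is empty, so FOLLOW(L) ⊇ FOLLOW(F) = {$, false, id}. Thus FOLLOW(L) = {$, false, id}.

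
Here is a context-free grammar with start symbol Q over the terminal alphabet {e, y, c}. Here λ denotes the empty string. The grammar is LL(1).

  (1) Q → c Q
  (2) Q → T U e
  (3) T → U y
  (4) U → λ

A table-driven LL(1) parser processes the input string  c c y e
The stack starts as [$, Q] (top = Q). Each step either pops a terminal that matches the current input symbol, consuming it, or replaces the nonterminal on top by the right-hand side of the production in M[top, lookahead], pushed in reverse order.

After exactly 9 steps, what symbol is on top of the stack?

e

step 1: stack=$ Q  input=c c y e $  — expand Q → c Q
step 2: stack=$ Q c  input=c c y e $  — match c
step 3: stack=$ Q  input=c y e $  — expand Q → c Q
step 4: stack=$ Q c  input=c y e $  — match c
step 5: stack=$ Q  input=y e $  — expand Q → T U e
step 6: stack=$ e U T  input=y e $  — expand T → U y
step 7: stack=$ e U y U  input=y e $  — expand U → λ
step 8: stack=$ e U y  input=y e $  — match y
step 9: stack=$ e U  input=e $  — expand U → λ
Stack after step 9: $ e (top = e).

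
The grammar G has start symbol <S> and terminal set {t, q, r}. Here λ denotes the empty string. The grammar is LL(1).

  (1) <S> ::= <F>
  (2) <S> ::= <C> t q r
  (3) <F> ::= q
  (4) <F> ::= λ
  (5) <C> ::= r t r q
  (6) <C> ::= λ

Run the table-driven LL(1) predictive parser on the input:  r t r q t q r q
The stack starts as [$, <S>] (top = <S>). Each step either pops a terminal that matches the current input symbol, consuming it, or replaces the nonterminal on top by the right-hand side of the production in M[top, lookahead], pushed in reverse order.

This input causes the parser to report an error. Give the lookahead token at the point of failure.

step 1: stack=$ <S>  input=r t r q t q r q $  — expand <S> ::= <C> t q r
step 2: stack=$ r q t <C>  input=r t r q t q r q $  — expand <C> ::= r t r q
step 3: stack=$ r q t q r t r  input=r t r q t q r q $  — match r
step 4: stack=$ r q t q r t  input=t r q t q r q $  — match t
step 5: stack=$ r q t q r  input=r q t q r q $  — match r
step 6: stack=$ r q t q  input=q t q r q $  — match q
step 7: stack=$ r q t  input=t q r q $  — match t
step 8: stack=$ r q  input=q r q $  — match q
step 9: stack=$ r  input=r q $  — match r
step 10: stack=$  input=q $  — error: stack empty but input remains

q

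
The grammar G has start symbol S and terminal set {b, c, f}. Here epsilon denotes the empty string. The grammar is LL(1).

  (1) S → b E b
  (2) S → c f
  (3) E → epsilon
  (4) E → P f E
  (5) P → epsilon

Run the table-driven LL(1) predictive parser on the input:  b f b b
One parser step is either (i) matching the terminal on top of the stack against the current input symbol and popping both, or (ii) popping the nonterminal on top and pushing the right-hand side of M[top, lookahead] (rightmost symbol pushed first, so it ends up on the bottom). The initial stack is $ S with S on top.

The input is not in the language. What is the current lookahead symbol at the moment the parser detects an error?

b

step 1: stack=$ S  input=b f b b $  — expand S → b E b
step 2: stack=$ b E b  input=b f b b $  — match b
step 3: stack=$ b E  input=f b b $  — expand E → P f E
step 4: stack=$ b E f P  input=f b b $  — expand P → epsilon
step 5: stack=$ b E f  input=f b b $  — match f
step 6: stack=$ b E  input=b b $  — expand E → epsilon
step 7: stack=$ b  input=b b $  — match b
step 8: stack=$  input=b $  — error: stack empty but input remains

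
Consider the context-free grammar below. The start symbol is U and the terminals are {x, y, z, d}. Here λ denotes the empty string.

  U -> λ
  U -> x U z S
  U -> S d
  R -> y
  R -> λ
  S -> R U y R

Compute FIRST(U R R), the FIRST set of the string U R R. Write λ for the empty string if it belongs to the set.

FIRST(R) = {λ, y}
FIRST(U) = {λ, x, y}  (via S d)
FIRST(S) = {x, y}  (via R U y R)
FIRST(U R R): take FIRST of each symbol in turn, carrying on past any symbol whose FIRST contains λ; result {λ, x, y}.

{λ, x, y}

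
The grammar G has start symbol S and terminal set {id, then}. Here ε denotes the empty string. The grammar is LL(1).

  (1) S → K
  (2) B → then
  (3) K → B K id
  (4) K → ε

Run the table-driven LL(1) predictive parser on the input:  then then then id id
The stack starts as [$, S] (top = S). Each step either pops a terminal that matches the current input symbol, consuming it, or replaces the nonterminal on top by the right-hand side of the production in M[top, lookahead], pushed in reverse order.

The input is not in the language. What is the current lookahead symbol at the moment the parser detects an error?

$

step 1: stack=$ S  input=then then then id id $  — expand S → K
step 2: stack=$ K  input=then then then id id $  — expand K → B K id
step 3: stack=$ id K B  input=then then then id id $  — expand B → then
step 4: stack=$ id K then  input=then then then id id $  — match then
step 5: stack=$ id K  input=then then id id $  — expand K → B K id
step 6: stack=$ id id K B  input=then then id id $  — expand B → then
step 7: stack=$ id id K then  input=then then id id $  — match then
step 8: stack=$ id id K  input=then id id $  — expand K → B K id
step 9: stack=$ id id id K B  input=then id id $  — expand B → then
step 10: stack=$ id id id K then  input=then id id $  — match then
step 11: stack=$ id id id K  input=id id $  — expand K → ε
step 12: stack=$ id id id  input=id id $  — match id
step 13: stack=$ id id  input=id $  — match id
step 14: stack=$ id  input=$  — error: top is terminal id but lookahead is $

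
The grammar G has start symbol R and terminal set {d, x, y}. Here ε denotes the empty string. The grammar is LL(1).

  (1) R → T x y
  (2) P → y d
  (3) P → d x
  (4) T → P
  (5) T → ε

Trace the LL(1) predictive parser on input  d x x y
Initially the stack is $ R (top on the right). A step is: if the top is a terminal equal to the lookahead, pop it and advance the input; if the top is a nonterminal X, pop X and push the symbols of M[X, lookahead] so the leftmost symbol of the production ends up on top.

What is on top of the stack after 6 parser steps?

y

step 1: stack=$ R  input=d x x y $  — expand R → T x y
step 2: stack=$ y x T  input=d x x y $  — expand T → P
step 3: stack=$ y x P  input=d x x y $  — expand P → d x
step 4: stack=$ y x x d  input=d x x y $  — match d
step 5: stack=$ y x x  input=x x y $  — match x
step 6: stack=$ y x  input=x y $  — match x
Stack after step 6: $ y (top = y).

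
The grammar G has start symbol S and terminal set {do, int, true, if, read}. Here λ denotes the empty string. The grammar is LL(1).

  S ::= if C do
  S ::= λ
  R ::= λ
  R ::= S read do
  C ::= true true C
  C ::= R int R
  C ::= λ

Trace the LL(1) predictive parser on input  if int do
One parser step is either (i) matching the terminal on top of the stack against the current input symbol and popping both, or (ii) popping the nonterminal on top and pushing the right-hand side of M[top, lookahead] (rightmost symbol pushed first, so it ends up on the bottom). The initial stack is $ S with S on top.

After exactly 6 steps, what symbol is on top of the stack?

     Stack         Input        Action
  1  $ S           if int do $  expand S ::= if C do
  2  $ do C if     if int do $  match if
  3  $ do C        int do $     expand C ::= R int R
  4  $ do R int R  int do $     expand R ::= λ
  5  $ do R int    int do $     match int
  6  $ do R        do $         expand R ::= λ
Stack after step 6: $ do (top = do).

do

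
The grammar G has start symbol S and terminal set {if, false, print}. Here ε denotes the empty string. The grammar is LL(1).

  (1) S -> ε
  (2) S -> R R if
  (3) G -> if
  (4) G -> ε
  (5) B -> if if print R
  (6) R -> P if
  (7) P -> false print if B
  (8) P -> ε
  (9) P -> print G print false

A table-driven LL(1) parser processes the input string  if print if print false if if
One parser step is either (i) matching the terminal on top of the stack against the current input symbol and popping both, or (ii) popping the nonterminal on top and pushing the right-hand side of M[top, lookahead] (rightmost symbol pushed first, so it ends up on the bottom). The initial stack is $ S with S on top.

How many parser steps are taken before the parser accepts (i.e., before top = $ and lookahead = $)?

13

      Stack                        Input                            Action
   1  $ S                          if print if print false if if $  expand S -> R R if
   2  $ if R R                     if print if print false if if $  expand R -> P if
   3  $ if R if P                  if print if print false if if $  expand P -> ε
   4  $ if R if                    if print if print false if if $  match if
   5  $ if R                       print if print false if if $     expand R -> P if
   6  $ if if P                    print if print false if if $     expand P -> print G print false
   7  $ if if false print G print  print if print false if if $     match print
   8  $ if if false print G        if print false if if $           expand G -> if
   9  $ if if false print if       if print false if if $           match if
  10  $ if if false print          print false if if $              match print
  11  $ if if false                false if if $                    match false
  12  $ if if                      if if $                          match if
  13  $ if                         if $                             match if
Accept reached after 13 steps.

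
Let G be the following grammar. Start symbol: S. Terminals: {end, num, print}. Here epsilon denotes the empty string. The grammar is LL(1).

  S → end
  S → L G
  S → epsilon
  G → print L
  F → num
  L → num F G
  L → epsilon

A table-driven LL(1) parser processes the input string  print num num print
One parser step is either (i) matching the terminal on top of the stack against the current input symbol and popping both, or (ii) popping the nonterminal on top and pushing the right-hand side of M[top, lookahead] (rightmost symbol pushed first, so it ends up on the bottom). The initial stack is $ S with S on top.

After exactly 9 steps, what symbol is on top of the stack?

     Stack      Input                  Action
  1  $ S        print num num print $  expand S → L G
  2  $ G L      print num num print $  expand L → epsilon
  3  $ G        print num num print $  expand G → print L
  4  $ L print  print num num print $  match print
  5  $ L        num num print $        expand L → num F G
  6  $ G F num  num num print $        match num
  7  $ G F      num print $            expand F → num
  8  $ G num    num print $            match num
  9  $ G        print $                expand G → print L
Stack after step 9: $ L print (top = print).

print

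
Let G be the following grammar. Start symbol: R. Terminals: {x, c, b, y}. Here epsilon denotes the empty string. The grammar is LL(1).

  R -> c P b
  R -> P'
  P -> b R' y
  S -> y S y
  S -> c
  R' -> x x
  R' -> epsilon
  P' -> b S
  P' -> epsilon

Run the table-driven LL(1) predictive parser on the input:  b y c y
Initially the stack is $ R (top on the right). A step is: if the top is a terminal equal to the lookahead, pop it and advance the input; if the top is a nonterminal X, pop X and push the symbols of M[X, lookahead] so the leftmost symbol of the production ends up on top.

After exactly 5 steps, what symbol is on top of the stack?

step 1: stack=$ R  input=b y c y $  — expand R -> P'
step 2: stack=$ P'  input=b y c y $  — expand P' -> b S
step 3: stack=$ S b  input=b y c y $  — match b
step 4: stack=$ S  input=y c y $  — expand S -> y S y
step 5: stack=$ y S y  input=y c y $  — match y
Stack after step 5: $ y S (top = S).

S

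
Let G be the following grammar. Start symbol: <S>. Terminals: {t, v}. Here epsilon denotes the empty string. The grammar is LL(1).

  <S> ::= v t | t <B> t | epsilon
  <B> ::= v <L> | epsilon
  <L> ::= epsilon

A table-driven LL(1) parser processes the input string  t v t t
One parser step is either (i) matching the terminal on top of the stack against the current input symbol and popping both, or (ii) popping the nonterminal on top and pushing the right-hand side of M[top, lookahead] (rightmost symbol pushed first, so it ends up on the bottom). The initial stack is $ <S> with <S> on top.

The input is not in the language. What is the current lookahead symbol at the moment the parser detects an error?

step 1: stack=$ <S>  input=t v t t $  — expand <S> ::= t <B> t
step 2: stack=$ t <B> t  input=t v t t $  — match t
step 3: stack=$ t <B>  input=v t t $  — expand <B> ::= v <L>
step 4: stack=$ t <L> v  input=v t t $  — match v
step 5: stack=$ t <L>  input=t t $  — expand <L> ::= epsilon
step 6: stack=$ t  input=t t $  — match t
step 7: stack=$  input=t $  — error: stack empty but input remains

t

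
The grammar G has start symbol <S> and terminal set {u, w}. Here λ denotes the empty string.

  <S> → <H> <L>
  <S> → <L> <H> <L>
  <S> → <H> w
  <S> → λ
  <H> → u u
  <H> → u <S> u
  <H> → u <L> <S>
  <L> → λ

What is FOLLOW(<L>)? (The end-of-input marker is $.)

FIRST(<H>): from <H>→u u we get {u}; from <H>→u <S> u we get {u}; from <H>→u <L> <S> we get {u}. So FIRST(<H>) = {u}.
FIRST(<L>): from <L>→λ we get {λ}. So FIRST(<L>) = {λ}.
FIRST(<S>): from <S>→<H> <L> we get {u}; from <S>→<L> <H> <L> we get {u}; from <S>→<H> w we get {u}; from <S>→λ we get {λ}. So FIRST(<S>) = {λ, u}.
FOLLOW(<S>) includes $ since <S> is the start symbol.
FOLLOW(<S>): in <H>→u <S> u, <S> is followed by u with FIRST {u}; in <H>→u <L> <S>, the suffix after <S> is empty, so FOLLOW(<S>) ⊇ FOLLOW(<H>) = {$, u, w}. Thus FOLLOW(<S>) = {$, u, w}.
FOLLOW(<H>): in <S>→<H> <L>, <H> is followed by <L> with FIRST {λ}; in <S>→<H> <L>, the suffix after <H> is nullable, so FOLLOW(<H>) ⊇ FOLLOW(<S>) = {$, u, w}; in <S>→<L> <H> <L>, <H> is followed by <L> with FIRST {λ}; in <S>→<L> <H> <L>, the suffix after <H> is nullable, so FOLLOW(<H>) ⊇ FOLLOW(<S>) = {$, u, w}; in <S>→<H> w, <H> is followed by w with FIRST {w}. Thus FOLLOW(<H>) = {$, u, w}.
FOLLOW(<L>): in <S>→<H> <L>, the suffix after <L> is empty, so FOLLOW(<L>) ⊇ FOLLOW(<S>) = {$, u, w}; in <S>→<L> <H> <L> (occurrence 1), <L> is followed by <H> <L> with FIRST {u}; in <S>→<L> <H> <L> (occurrence 2), the suffix after <L> is empty, so FOLLOW(<L>) ⊇ FOLLOW(<S>) = {$, u, w}; in <H>→u <L> <S>, <L> is followed by <S> with FIRST {λ, u}; in <H>→u <L> <S>, the suffix after <L> is nullable, so FOLLOW(<L>) ⊇ FOLLOW(<H>) = {$, u, w}. Thus FOLLOW(<L>) = {$, u, w}.

{$, u, w}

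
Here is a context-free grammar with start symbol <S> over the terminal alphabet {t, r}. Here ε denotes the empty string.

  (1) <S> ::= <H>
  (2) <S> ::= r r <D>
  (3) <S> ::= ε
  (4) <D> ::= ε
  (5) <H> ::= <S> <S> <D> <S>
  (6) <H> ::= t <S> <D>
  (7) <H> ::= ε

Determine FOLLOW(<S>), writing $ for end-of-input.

{$, r, t}

FIRST(<D>) = {ε}
FIRST(<S>) = {ε, r, t}  (via <H>)
FIRST(<H>) = {ε, r, t}  (via <S> <S> <D> <S>)
FOLLOW(<S>) includes $ since <S> is the start symbol.
FOLLOW(<S>): in <H>::=<S> <S> <D> <S> (occurrence 1), <S> is followed by <S> <D> <S> with FIRST {ε, r, t}; in <H>::=<S> <S> <D> <S> (occurrence 1), the suffix after <S> is nullable, so FOLLOW(<S>) ⊇ FOLLOW(<H>) = {$, r, t}; in <H>::=<S> <S> <D> <S> (occurrence 2), <S> is followed by <D> <S> with FIRST {ε, r, t}; in <H>::=<S> <S> <D> <S> (occurrence 2), the suffix after <S> is nullable, so FOLLOW(<S>) ⊇ FOLLOW(<H>) = {$, r, t}; in <H>::=<S> <S> <D> <S> (occurrence 3), the suffix after <S> is empty, so FOLLOW(<S>) ⊇ FOLLOW(<H>) = {$, r, t}; in <H>::=t <S> <D>, <S> is followed by <D> with FIRST {ε}; in <H>::=t <S> <D>, the suffix after <S> is nullable, so FOLLOW(<S>) ⊇ FOLLOW(<H>) = {$, r, t}. Thus FOLLOW(<S>) = {$, r, t}.
FOLLOW(<H>): in <S>::=<H>, the suffix after <H> is empty, so FOLLOW(<H>) ⊇ FOLLOW(<S>) = {$, r, t}. Thus FOLLOW(<H>) = {$, r, t}.
FOLLOW(<D>): in <S>::=r r <D>, the suffix after <D> is empty, so FOLLOW(<D>) ⊇ FOLLOW(<S>) = {$, r, t}; in <H>::=<S> <S> <D> <S>, <D> is followed by <S> with FIRST {ε, r, t}; in <H>::=<S> <S> <D> <S>, the suffix after <D> is nullable, so FOLLOW(<D>) ⊇ FOLLOW(<H>) = {$, r, t}; in <H>::=t <S> <D>, the suffix after <D> is empty, so FOLLOW(<D>) ⊇ FOLLOW(<H>) = {$, r, t}. Thus FOLLOW(<D>) = {$, r, t}.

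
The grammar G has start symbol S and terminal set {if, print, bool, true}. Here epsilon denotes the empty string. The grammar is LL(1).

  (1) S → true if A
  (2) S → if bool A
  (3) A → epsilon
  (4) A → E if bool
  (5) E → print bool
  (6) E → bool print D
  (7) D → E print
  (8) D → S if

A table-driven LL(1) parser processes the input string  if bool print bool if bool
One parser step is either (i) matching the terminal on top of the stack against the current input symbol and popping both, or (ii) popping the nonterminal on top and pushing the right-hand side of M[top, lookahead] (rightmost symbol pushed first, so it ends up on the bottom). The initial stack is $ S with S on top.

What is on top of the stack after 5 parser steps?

step 1: stack=$ S  input=if bool print bool if bool $  — expand S → if bool A
step 2: stack=$ A bool if  input=if bool print bool if bool $  — match if
step 3: stack=$ A bool  input=bool print bool if bool $  — match bool
step 4: stack=$ A  input=print bool if bool $  — expand A → E if bool
step 5: stack=$ bool if E  input=print bool if bool $  — expand E → print bool
Stack after step 5: $ bool if bool print (top = print).

print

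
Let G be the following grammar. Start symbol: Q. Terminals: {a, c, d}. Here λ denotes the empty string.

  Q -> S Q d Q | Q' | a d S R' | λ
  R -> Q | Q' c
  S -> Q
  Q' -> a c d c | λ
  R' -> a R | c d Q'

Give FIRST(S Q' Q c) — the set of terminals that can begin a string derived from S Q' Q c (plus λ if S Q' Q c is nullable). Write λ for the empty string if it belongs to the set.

{a, c, d}

FIRST(Q') = {λ, a}
FIRST(R') = {a, c}
FIRST(Q) = {λ, a, d}  (via S Q d Q, Q')
FIRST(R) = {λ, a, c, d}  (via Q, Q' c)
FIRST(S) = {λ, a, d}  (via Q)
FIRST(S Q' Q c): take FIRST of each symbol in turn, carrying on past any symbol whose FIRST contains λ; result {a, c, d}.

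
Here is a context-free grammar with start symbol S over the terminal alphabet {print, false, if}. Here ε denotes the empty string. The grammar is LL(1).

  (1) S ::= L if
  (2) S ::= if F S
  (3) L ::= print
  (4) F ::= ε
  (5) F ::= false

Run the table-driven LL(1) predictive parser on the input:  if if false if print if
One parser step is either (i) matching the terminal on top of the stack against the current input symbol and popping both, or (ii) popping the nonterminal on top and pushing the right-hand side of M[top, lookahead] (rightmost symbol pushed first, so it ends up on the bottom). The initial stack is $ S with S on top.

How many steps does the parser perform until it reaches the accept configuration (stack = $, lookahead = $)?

14

      Stack       Input                      Action
   1  $ S         if if false if print if $  expand S ::= if F S
   2  $ S F if    if if false if print if $  match if
   3  $ S F       if false if print if $     expand F ::= ε
   4  $ S         if false if print if $     expand S ::= if F S
   5  $ S F if    if false if print if $     match if
   6  $ S F       false if print if $        expand F ::= false
   7  $ S false   false if print if $        match false
   8  $ S         if print if $              expand S ::= if F S
   9  $ S F if    if print if $              match if
  10  $ S F       print if $                 expand F ::= ε
  11  $ S         print if $                 expand S ::= L if
  12  $ if L      print if $                 expand L ::= print
  13  $ if print  print if $                 match print
  14  $ if        if $                       match if
Accept reached after 14 steps.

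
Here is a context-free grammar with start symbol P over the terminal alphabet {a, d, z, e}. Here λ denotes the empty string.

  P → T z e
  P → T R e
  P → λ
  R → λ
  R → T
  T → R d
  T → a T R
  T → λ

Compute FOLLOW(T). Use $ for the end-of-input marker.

FIRST(P) = {λ, a, d, e, z}  (via T z e, T R e)
FIRST(R) = {λ, a, d}  (via T)
FIRST(T) = {λ, a, d}  (via R d)
FOLLOW(P) includes $ since P is the start symbol.
FOLLOW(P): P appears on no right-hand side. Thus FOLLOW(P) = {$}.
FOLLOW(R): in P→T R e, R is followed by e with FIRST {e}; in T→R d, R is followed by d with FIRST {d}; in T→a T R, the suffix after R is empty, so FOLLOW(R) ⊇ FOLLOW(T) = {a, d, e, z}. Thus FOLLOW(R) = {a, d, e, z}.
FOLLOW(T): in P→T z e, T is followed by z e with FIRST {z}; in P→T R e, T is followed by R e with FIRST {a, d, e}; in R→T, the suffix after T is empty, so FOLLOW(T) ⊇ FOLLOW(R) = {a, d, e, z}; in T→a T R, T is followed by R with FIRST {λ, a, d}; in T→a T R, the suffix after T is nullable (adds nothing new). Thus FOLLOW(T) = {a, d, e, z}.

{a, d, e, z}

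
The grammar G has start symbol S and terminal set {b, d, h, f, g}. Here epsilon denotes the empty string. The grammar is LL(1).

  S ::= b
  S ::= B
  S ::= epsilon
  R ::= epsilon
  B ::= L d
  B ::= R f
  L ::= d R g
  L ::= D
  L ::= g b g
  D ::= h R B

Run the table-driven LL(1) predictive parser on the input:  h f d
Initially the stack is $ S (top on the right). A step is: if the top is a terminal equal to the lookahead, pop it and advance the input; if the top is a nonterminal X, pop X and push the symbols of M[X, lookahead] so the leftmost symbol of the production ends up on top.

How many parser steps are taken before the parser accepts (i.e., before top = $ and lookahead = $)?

10

      Stack      Input    Action
   1  $ S        h f d $  expand S ::= B
   2  $ B        h f d $  expand B ::= L d
   3  $ d L      h f d $  expand L ::= D
   4  $ d D      h f d $  expand D ::= h R B
   5  $ d B R h  h f d $  match h
   6  $ d B R    f d $    expand R ::= epsilon
   7  $ d B      f d $    expand B ::= R f
   8  $ d f R    f d $    expand R ::= epsilon
   9  $ d f      f d $    match f
  10  $ d        d $      match d
Accept reached after 10 steps.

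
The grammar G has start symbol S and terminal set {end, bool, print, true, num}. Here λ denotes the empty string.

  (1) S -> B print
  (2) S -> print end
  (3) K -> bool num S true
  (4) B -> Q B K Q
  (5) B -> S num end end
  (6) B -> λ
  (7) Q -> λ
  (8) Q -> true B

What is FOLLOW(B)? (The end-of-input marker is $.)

{bool, print, true}

FIRST(K) = {bool}
FIRST(Q) = {λ, true}
FIRST(S) = {bool, print, true}  (via B print)
FIRST(B) = {λ, bool, print, true}  (via Q B K Q, S num end end)
FOLLOW(S) includes $ since S is the start symbol.
FOLLOW(S): in K->bool num S true, S is followed by true with FIRST {true}; in B->S num end end, S is followed by num end end with FIRST {num}. Thus FOLLOW(S) = {$, num, true}.
FOLLOW(K): in B->Q B K Q, K is followed by Q with FIRST {λ, true}; in B->Q B K Q, the suffix after K is nullable, so FOLLOW(K) ⊇ FOLLOW(B) = {bool, print, true}. Thus FOLLOW(K) = {bool, print, true}.
FOLLOW(B): in S->B print, B is followed by print with FIRST {print}; in B->Q B K Q, B is followed by K Q with FIRST {bool}; in Q->true B, the suffix after B is empty, so FOLLOW(B) ⊇ FOLLOW(Q) = {bool, print, true}. Thus FOLLOW(B) = {bool, print, true}.
FOLLOW(Q): in B->Q B K Q (occurrence 1), Q is followed by B K Q with FIRST {bool, print, true}; in B->Q B K Q (occurrence 2), the suffix after Q is empty, so FOLLOW(Q) ⊇ FOLLOW(B) = {bool, print, true}. Thus FOLLOW(Q) = {bool, print, true}.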